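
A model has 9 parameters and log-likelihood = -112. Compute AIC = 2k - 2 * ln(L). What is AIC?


AIC = 2k - 2*loglik = 2(9) - 2(-112).
= 18 + 224 = 242.

242


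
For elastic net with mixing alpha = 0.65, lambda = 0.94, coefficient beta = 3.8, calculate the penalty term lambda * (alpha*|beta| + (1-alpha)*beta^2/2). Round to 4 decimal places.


Compute:
L1 = 0.65 * 3.8 = 2.4700.
L2 = 0.35 * 3.8^2 / 2 = 2.5270.
Penalty = 0.94 * (2.4700 + 2.5270) = 4.6972.

4.6972


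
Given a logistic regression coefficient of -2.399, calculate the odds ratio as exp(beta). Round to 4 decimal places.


Odds ratio = exp(beta) = exp(-2.399).
= 0.0908.

0.0908


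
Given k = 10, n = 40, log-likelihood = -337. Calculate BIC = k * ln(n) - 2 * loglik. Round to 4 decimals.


ln(40) = 3.688879.
k * ln(n) = 10 * 3.688879 = 36.888790.
-2L = 674.
BIC = 36.888790 + 674 = 710.888790, which rounds to 710.8888.

710.8888


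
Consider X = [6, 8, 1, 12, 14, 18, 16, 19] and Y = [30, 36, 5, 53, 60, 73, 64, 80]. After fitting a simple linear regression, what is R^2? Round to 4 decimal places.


After computing the OLS fit (b0=3.7495, b1=3.9468):
SSres = 32.0910, SStot = 4354.8750.
R^2 = 1 - 32.0910/4354.8750 = 0.9926.

0.9926


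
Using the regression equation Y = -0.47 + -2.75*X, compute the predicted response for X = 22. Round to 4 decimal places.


Substitute X = 22 into the equation:
Y = -0.47 + -2.75 * 22 = -0.47 + -60.5000 = -60.9700.

-60.9700


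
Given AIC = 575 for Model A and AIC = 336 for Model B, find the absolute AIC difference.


Compute |575 - 336| = 239.
Model B has the smaller AIC.

239


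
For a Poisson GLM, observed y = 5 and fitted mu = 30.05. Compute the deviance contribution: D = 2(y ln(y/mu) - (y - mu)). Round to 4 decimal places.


Compute y*ln(y/mu) = 5*ln(5/30.05) = 5*-1.793425 = -8.967125.
y - mu = -25.05.
D = 2*(-8.967125 - (-25.05)) = 32.165750, which rounds to 32.1658.

32.1658


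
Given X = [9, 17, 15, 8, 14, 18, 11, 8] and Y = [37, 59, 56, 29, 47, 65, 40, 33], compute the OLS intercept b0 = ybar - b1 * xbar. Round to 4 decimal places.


Compute b1 = 3.2018 from the OLS formula.
With xbar = 12.5000 and ybar = 45.7500, the intercept is:
b0 = 45.7500 - 3.2018 * 12.5000 = 5.7281.

5.7281


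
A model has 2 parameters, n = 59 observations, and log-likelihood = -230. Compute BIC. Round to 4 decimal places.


Compute k*ln(n) = 2*ln(59) = 2*4.077537 = 8.155074.
Then -2*loglik = 460.
BIC = 8.155074 + 460 = 468.155074, which rounds to 468.1551.

468.1551


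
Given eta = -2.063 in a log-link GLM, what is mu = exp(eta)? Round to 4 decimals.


mu = exp(eta) = exp(-2.063).
= 0.1271.

0.1271


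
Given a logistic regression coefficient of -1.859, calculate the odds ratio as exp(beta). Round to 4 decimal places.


exp(-1.859) = 0.1558.
So the odds ratio is 0.1558.

0.1558


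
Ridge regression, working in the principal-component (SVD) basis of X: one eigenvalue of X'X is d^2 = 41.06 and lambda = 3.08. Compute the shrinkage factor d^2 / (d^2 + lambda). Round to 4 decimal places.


d^2 + lambda = 41.06 + 3.08 = 44.1400.
Shrinkage factor = 41.06/44.1400 = 0.9302.

0.9302


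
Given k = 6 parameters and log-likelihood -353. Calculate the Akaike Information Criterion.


AIC = 2k - 2*loglik = 2(6) - 2(-353).
= 12 + 706 = 718.

718


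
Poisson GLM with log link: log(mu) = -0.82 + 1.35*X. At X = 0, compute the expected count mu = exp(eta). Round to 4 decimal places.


eta = -0.82 + 1.35 * 0 = -0.8200.
mu = exp(-0.8200) = 0.4404.

0.4404


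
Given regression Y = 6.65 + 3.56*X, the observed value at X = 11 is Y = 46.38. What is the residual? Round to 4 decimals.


Predicted = 6.65 + 3.56 * 11 = 45.8100.
Residual = 46.38 - 45.8100 = 0.5700.

0.5700


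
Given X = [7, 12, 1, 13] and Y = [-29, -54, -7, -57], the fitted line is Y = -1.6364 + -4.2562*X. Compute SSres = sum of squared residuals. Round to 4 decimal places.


Compute predicted values, then residuals = yi - yhat_i.
Residuals: [2.4298, -1.2892, -1.1074, -0.0330].
SSres = sum(residual^2) = 8.7934.

8.7934


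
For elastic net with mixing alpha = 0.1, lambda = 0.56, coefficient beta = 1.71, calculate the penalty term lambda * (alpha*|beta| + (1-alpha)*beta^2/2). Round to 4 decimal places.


Compute:
L1 = 0.1 * 1.71 = 0.1710.
L2 = 0.9 * 1.71^2 / 2 = 1.3158.
Penalty = 0.56 * (0.1710 + 1.3158) = 0.8326.

0.8326


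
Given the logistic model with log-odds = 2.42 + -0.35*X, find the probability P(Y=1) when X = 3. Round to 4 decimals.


Linear predictor: z = 2.42 + -0.35 * 3 = 1.3700.
P = 1/(1 + exp(-1.3700)) = 1/(1 + 0.2541) = 0.7974.

0.7974


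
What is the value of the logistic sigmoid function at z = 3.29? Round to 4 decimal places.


exp(-3.2900) = 0.0373.
1 + exp(-z) = 1.0373.
sigmoid = 1/1.0373 = 0.9641.

0.9641


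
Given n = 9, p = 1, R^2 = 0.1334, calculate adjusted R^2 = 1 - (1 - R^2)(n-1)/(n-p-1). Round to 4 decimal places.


Plug in: Adj R^2 = 1 - (1 - 0.1334) * 8/7.
= 1 - 0.8666 * 8/7
= 1 - 6.9328 / 7
= 1 - 0.9904 = 0.0096.

0.0096


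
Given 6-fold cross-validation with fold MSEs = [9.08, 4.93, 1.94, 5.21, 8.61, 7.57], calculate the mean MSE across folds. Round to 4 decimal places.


Add all fold MSEs: 37.3400.
Divide by k = 6: 37.3400/6 = 6.2233.

6.2233


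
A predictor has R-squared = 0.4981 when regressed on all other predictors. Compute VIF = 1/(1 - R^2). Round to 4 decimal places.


Denominator: 1 - 0.4981 = 0.5019.
VIF = 1 / 0.5019 = 1.9924.

1.9924


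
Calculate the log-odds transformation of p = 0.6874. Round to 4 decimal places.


1 - p = 0.3126.
p/(1-p) = 2.1990.
logit = ln(2.1990) = 0.7880.

0.7880


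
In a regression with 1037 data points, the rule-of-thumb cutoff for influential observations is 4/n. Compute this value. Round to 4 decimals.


Using the rule of thumb:
Threshold = 4 / 1037 = 0.0039.

0.0039


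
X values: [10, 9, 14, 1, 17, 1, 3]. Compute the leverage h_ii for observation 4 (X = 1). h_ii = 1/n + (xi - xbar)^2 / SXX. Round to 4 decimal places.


Mean of X: xbar = 7.8571.
SXX = 244.8571.
For X = 1: h = 1/7 + (1 - 7.8571)^2/244.8571 = 0.3349.

0.3349


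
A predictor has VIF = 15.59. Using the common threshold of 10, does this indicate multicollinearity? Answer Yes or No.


The threshold is 10.
VIF = 15.59 is >= 10.
Multicollinearity indication: Yes.

Yes


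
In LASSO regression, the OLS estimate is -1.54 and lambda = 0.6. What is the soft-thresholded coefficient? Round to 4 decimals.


Absolute value: |-1.54| = 1.54.
Compare to lambda = 0.6.
Since |beta| > lambda, coefficient = sign(beta)*(|beta| - lambda) = -0.9400.

-0.9400


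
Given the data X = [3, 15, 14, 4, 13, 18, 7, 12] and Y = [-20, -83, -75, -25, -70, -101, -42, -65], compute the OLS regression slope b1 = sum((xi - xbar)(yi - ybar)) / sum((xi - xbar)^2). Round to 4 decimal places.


Calculate xbar = 10.7500, ybar = -60.1250.
S_xx = 207.5000, S_xy = -1086.2500.
Using b1 = S_xy / S_xx = -1086.2500 / 207.5000, we get b1 = -5.2349.

-5.2349


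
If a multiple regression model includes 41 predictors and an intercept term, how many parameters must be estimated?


Each predictor gets one coefficient, plus one intercept.
Total parameters = 41 + 1 = 42.

42


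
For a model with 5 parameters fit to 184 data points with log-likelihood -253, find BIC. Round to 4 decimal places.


ln(184) = 5.214936.
k * ln(n) = 5 * 5.214936 = 26.074680.
-2L = 506.
BIC = 26.074680 + 506 = 532.074680, which rounds to 532.0747.

532.0747


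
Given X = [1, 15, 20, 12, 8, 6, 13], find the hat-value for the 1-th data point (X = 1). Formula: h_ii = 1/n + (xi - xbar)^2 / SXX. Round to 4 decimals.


n = 7, xbar = 10.7143.
SXX = sum((xi - xbar)^2) = 235.4286.
h = 1/7 + (1 - 10.7143)^2 / 235.4286 = 0.5437.

0.5437


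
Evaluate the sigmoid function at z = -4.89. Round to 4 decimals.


First, exp(4.8900) = 132.9536.
Then sigma(z) = 1/(1 + 132.9536) = 0.0075.

0.0075


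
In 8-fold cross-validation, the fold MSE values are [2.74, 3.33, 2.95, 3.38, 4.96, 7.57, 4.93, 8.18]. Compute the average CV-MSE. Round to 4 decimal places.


Sum of fold MSEs = 38.0400.
Average = 38.0400 / 8 = 4.7550.

4.7550


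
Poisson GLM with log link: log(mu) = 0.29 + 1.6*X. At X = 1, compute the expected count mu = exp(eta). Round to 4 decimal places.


Compute eta = 0.29 + 1.6 * 1 = 1.8900.
Apply inverse link: mu = e^1.8900 = 6.6194.

6.6194


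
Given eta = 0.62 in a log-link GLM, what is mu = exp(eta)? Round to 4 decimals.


mu = exp(eta) = exp(0.62).
= 1.8589.

1.8589


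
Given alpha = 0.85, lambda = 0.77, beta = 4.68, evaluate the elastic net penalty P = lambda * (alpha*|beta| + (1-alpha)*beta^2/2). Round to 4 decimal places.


Compute:
L1 = 0.85 * 4.68 = 3.9780.
L2 = 0.15 * 4.68^2 / 2 = 1.6427.
Penalty = 0.77 * (3.9780 + 1.6427) = 4.3279.

4.3279


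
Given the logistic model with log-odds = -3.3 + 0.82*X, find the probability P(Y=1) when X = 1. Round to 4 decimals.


z = -3.3 + 0.82 * 1 = -2.4800.
Sigmoid: P = 1 / (1 + exp(2.4800)) = 0.0773.

0.0773


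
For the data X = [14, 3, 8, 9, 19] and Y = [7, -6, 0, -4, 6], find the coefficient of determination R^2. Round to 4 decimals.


After computing the OLS fit (b0=-8.3660, b1=0.8458):
SSres = 28.4544, SStot = 135.2000.
R^2 = 1 - 28.4544/135.2000 = 0.7895.

0.7895


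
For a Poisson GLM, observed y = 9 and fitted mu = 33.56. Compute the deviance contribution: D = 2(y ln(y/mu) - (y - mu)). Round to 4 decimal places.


First: ln(9/33.56) = -1.316110.
Then: 9 * -1.316110 = -11.844990.
y - mu = 9 - 33.56 = -24.56.
D = 2(-11.844990 - -24.56) = 25.430020, which rounds to 25.4300.

25.4300


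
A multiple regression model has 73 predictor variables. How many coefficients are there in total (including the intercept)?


Including the intercept, the model has 73 predictor coefficients + 1 intercept.
Total = 74.

74


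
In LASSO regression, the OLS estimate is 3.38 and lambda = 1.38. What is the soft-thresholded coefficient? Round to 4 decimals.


Check: |3.38| = 3.38 vs lambda = 1.38.
Since |beta| > lambda, coefficient = sign(beta)*(|beta| - lambda) = 2.0000.
Soft-thresholded coefficient = 2.0000.

2.0000


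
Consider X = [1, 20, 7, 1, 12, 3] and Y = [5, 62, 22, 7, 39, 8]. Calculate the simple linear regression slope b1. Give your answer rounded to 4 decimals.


First compute the means: xbar = 7.3333, ybar = 23.8333.
Then S_xx = sum((xi - xbar)^2) = 281.3333.
S_xy = sum((xi - xbar)(yi - ybar)) = 849.3333.
b1 = S_xy / S_xx = 849.3333 / 281.3333 = 3.0190.

3.0190


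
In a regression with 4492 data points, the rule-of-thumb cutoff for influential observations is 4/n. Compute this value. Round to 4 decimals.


Cook's distance cutoff = 4/n = 4/4492.
= 0.0009.

0.0009


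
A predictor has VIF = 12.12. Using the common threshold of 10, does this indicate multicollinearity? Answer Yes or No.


The threshold is 10.
VIF = 12.12 is >= 10.
Multicollinearity indication: Yes.

Yes


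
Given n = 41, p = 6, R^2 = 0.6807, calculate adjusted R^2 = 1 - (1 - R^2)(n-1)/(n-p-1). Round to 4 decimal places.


Adjusted R^2 = 1 - (1 - R^2) * (n-1)/(n-p-1).
(1 - R^2) = 0.3193.
(n-1)/(n-p-1) = 40/34.
(1 - R^2) * (n-1) = 0.3193 * 40 = 12.7720.
Divide by (n-p-1): 12.7720 / 34 = 0.3756.
Adj R^2 = 1 - 0.3756 = 0.6244.

0.6244


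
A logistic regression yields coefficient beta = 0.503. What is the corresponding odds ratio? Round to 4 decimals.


exp(0.503) = 1.6537.
So the odds ratio is 1.6537.

1.6537


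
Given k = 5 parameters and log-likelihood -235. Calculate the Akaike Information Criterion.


AIC = 2k - 2*loglik = 2(5) - 2(-235).
= 10 + 470 = 480.

480


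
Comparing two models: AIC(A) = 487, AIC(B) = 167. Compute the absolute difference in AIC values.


Absolute difference = |487 - 167| = 320.
The model with lower AIC (B) is preferred.

320


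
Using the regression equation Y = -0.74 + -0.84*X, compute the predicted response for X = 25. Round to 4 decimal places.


Plug X = 25 into Y = -0.74 + -0.84*X:
Y = -0.74 + -21.0000 = -21.7400.

-21.7400


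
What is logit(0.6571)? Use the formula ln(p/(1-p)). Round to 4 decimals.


The odds are p/(1-p) = 0.6571 / 0.3429 = 1.9163.
logit(p) = ln(1.9163) = 0.6504.

0.6504


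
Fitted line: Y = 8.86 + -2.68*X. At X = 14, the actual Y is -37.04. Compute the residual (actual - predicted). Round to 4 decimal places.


Fitted value at X = 14 is yhat = 8.86 + -2.68*14 = -28.6600.
Residual = -37.04 - -28.6600 = -8.3800.

-8.3800


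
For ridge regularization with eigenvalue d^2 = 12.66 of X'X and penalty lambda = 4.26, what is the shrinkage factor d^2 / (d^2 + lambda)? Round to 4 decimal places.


Denominator = d^2 + lambda = 12.66 + 4.26 = 16.9200.
Shrinkage = 12.66 / 16.9200 = 0.7482.

0.7482


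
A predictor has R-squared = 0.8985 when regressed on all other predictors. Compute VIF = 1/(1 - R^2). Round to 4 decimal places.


Using VIF = 1/(1 - R^2_j):
1 - 0.8985 = 0.1015.
VIF = 9.8522.

9.8522


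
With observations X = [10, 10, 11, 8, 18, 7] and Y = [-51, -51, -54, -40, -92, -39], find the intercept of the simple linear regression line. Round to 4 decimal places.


Compute b1 = -4.9779 from the OLS formula.
With xbar = 10.6667 and ybar = -54.5000, the intercept is:
b0 = -54.5000 - -4.9779 * 10.6667 = -1.4027.

-1.4027


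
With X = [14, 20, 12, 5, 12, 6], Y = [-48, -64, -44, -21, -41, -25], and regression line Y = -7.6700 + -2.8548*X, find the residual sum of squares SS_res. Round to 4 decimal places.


For each point, residual = actual - predicted.
Residuals: [-0.3628, 0.7660, -2.0724, 0.9440, 0.9276, -0.2012].
Sum of squared residuals = 6.8053.

6.8053


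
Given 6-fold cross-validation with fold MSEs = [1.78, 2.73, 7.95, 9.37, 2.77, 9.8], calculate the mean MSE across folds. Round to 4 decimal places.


Sum of fold MSEs = 34.4000.
Average = 34.4000 / 6 = 5.7333.

5.7333


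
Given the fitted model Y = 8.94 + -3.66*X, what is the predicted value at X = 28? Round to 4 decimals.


Plug X = 28 into Y = 8.94 + -3.66*X:
Y = 8.94 + -102.4800 = -93.5400.

-93.5400


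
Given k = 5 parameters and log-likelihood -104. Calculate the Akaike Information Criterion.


AIC = 2k - 2*loglik = 2(5) - 2(-104).
= 10 + 208 = 218.

218


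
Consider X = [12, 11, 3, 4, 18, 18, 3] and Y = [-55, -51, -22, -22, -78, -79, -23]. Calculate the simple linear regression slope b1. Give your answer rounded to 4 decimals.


First compute the means: xbar = 9.8571, ybar = -47.1429.
Then S_xx = sum((xi - xbar)^2) = 266.8571.
S_xy = sum((xi - xbar)(yi - ybar)) = -1017.1429.
b1 = S_xy / S_xx = -1017.1429 / 266.8571 = -3.8116.

-3.8116


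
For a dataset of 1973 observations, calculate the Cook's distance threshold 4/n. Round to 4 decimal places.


Cook's distance cutoff = 4/n = 4/1973.
= 0.0020.

0.0020


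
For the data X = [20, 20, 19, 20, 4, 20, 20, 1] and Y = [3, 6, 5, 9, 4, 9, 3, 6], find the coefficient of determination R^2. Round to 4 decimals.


Fit the OLS line: b0 = 4.9622, b1 = 0.0428.
SSres = 39.0411.
SStot = 39.8750.
R^2 = 1 - 39.0411/39.8750 = 0.0209.

0.0209


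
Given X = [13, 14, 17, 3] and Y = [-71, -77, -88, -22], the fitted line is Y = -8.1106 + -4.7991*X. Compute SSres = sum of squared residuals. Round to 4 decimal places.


For each point, residual = actual - predicted.
Residuals: [-0.5011, -1.7020, 1.6953, 0.5079].
Sum of squared residuals = 6.2799.

6.2799


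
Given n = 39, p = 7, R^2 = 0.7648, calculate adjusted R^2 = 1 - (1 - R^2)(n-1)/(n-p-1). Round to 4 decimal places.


Adjusted R^2 = 1 - (1 - R^2) * (n-1)/(n-p-1).
(1 - R^2) = 0.2352.
(n-1)/(n-p-1) = 38/31.
(1 - R^2) * (n-1) = 0.2352 * 38 = 8.9376.
Divide by (n-p-1): 8.9376 / 31 = 0.2883.
Adj R^2 = 1 - 0.2883 = 0.7117.

0.7117


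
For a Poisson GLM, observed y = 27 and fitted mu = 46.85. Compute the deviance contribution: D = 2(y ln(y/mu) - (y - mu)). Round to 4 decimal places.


Compute y*ln(y/mu) = 27*ln(27/46.85) = 27*-0.551114 = -14.880078.
y - mu = -19.85.
D = 2*(-14.880078 - (-19.85)) = 9.939844, which rounds to 9.9398.

9.9398


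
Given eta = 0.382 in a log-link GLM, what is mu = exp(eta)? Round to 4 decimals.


mu = exp(eta) = exp(0.382).
= 1.4652.

1.4652


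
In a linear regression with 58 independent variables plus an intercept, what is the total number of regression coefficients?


Total coefficients = number of predictors + 1 (for the intercept).
= 58 + 1 = 59.

59


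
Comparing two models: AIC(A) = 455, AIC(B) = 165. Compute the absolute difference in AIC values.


Absolute difference = |455 - 165| = 290.
The model with lower AIC (B) is preferred.

290


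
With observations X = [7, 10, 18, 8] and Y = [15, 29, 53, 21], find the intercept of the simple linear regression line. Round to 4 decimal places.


First find the slope: b1 = 3.3244.
Means: xbar = 10.7500, ybar = 29.5000.
b0 = ybar - b1 * xbar = 29.5000 - 3.3244 * 10.7500 = -6.2375.

-6.2375


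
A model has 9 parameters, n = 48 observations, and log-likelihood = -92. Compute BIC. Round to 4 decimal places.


Compute k*ln(n) = 9*ln(48) = 9*3.871201 = 34.840809.
Then -2*loglik = 184.
BIC = 34.840809 + 184 = 218.840809, which rounds to 218.8408.

218.8408


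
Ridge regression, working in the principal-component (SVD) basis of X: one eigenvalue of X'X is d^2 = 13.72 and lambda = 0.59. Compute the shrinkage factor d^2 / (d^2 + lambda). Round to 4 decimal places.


d^2 + lambda = 13.72 + 0.59 = 14.3100.
Shrinkage factor = 13.72/14.3100 = 0.9588.

0.9588


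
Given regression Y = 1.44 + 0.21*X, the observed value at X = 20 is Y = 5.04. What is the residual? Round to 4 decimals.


Predicted = 1.44 + 0.21 * 20 = 5.6400.
Residual = 5.04 - 5.6400 = -0.6000.

-0.6000


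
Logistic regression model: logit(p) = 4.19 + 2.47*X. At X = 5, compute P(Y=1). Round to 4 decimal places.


Compute z = 4.19 + (2.47)(5) = 16.5400.
exp(-z) = 0.0000.
P = 1/(1 + 0.0000) = 1.0000.

1.0000


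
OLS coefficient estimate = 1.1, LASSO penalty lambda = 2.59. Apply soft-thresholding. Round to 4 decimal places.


|beta_OLS| = 1.1.
lambda = 2.59.
Since |beta| <= lambda, the coefficient is set to 0.
Result = 0.0000.

0.0000


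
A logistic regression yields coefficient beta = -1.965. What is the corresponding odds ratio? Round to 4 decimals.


exp(-1.965) = 0.1402.
So the odds ratio is 0.1402.

0.1402


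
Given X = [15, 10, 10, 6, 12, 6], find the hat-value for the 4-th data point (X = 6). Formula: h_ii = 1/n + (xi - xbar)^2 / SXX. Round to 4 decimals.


Mean of X: xbar = 9.8333.
SXX = 60.8333.
For X = 6: h = 1/6 + (6 - 9.8333)^2/60.8333 = 0.4082.

0.4082


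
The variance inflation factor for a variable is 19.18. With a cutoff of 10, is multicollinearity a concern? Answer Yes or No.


Check: VIF = 19.18 vs threshold = 10.
Since 19.18 >= 10, the answer is Yes.

Yes


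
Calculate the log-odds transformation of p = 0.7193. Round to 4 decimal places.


Compute the odds: 0.7193/0.2807 = 2.5625.
Take the natural log: ln(2.5625) = 0.9410.

0.9410


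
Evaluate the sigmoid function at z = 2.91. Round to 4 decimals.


First, exp(-2.9100) = 0.0545.
Then sigma(z) = 1/(1 + 0.0545) = 0.9483.

0.9483


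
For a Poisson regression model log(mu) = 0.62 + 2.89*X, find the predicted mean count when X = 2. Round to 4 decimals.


Linear predictor: eta = 0.62 + (2.89)(2) = 6.4000.
Expected count: mu = exp(6.4000) = 601.8450.

601.8450


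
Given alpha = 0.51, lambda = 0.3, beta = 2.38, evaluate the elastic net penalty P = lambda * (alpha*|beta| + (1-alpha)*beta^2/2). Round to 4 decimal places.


alpha * |beta| = 0.51 * 2.38 = 1.2138.
(1-alpha) * beta^2/2 = 0.49 * 5.6644/2 = 1.3878.
Total = 0.3 * (1.2138 + 1.3878) = 0.7805.

0.7805


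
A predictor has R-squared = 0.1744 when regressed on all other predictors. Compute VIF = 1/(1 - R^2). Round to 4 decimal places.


VIF = 1 / (1 - 0.1744).
= 1 / 0.8256 = 1.2112.

1.2112


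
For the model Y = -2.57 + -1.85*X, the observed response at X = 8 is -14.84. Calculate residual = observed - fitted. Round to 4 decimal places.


Predicted = -2.57 + -1.85 * 8 = -17.3700.
Residual = -14.84 - -17.3700 = 2.5300.

2.5300


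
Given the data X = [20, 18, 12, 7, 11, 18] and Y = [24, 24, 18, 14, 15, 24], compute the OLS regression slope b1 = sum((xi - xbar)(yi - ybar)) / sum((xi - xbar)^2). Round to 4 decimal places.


Calculate xbar = 14.3333, ybar = 19.8333.
S_xx = 129.3333, S_xy = 117.3333.
Using b1 = S_xy / S_xx = 117.3333 / 129.3333, we get b1 = 0.9072.

0.9072


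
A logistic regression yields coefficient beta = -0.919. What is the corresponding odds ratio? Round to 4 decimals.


The odds ratio is computed as:
OR = e^(-0.919) = 0.3989.

0.3989


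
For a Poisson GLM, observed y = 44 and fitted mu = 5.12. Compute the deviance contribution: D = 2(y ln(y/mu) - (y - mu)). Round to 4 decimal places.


y/mu = 44/5.12 = 8.593750 (approx.), and ln(44/5.12) = 2.151035.
y * ln(y/mu) = 44 * 2.151035 = 94.645540.
y - mu = 38.88.
D = 2 * (94.645540 - 38.88) = 111.531080, which rounds to 111.5311.

111.5311


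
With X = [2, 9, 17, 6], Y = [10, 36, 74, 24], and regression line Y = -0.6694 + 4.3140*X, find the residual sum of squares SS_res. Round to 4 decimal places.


For each point, residual = actual - predicted.
Residuals: [2.0414, -2.1566, 1.3314, -1.2146].
Sum of squared residuals = 12.0661.

12.0661


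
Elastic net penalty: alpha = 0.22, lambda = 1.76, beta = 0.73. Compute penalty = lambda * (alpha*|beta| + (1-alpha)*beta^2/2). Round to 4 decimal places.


Compute:
L1 = 0.22 * 0.73 = 0.1606.
L2 = 0.78 * 0.73^2 / 2 = 0.2078.
Penalty = 1.76 * (0.1606 + 0.2078) = 0.6484.

0.6484


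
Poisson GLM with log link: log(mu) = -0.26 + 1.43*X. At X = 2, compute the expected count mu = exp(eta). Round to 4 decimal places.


eta = -0.26 + 1.43 * 2 = 2.6000.
mu = exp(2.6000) = 13.4637.

13.4637


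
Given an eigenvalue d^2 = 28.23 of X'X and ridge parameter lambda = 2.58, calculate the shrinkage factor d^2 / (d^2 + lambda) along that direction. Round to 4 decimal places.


Compute the denominator: 28.23 + 2.58 = 30.8100.
Shrinkage factor = 28.23 / 30.8100 = 0.9163.

0.9163


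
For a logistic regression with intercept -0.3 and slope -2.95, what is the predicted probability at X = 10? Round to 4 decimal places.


z = -0.3 + -2.95 * 10 = -29.8000.
Sigmoid: P = 1 / (1 + exp(29.8000)) = 0.0000.

0.0000


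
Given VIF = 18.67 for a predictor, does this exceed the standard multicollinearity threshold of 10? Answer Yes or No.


Check: VIF = 18.67 vs threshold = 10.
Since 18.67 >= 10, the answer is Yes.

Yes


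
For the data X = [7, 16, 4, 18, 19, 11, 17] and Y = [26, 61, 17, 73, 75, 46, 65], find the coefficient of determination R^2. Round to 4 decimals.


After computing the OLS fit (b0=0.7017, b1=3.8923):
SSres = 23.0276, SStot = 3156.8571.
R^2 = 1 - 23.0276/3156.8571 = 0.9927.

0.9927


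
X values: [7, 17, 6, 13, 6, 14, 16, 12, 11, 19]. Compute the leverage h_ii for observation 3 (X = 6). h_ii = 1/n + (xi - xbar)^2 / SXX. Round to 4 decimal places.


Compute xbar = 12.1000 with n = 10 observations.
SXX = 192.9000.
Leverage = 1/10 + (6 - 12.1000)^2/192.9000 = 0.2929.

0.2929


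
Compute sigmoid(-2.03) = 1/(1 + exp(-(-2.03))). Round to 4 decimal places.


exp(2.0300) = 7.6141.
1 + exp(-z) = 8.6141.
sigmoid = 1/8.6141 = 0.1161.

0.1161


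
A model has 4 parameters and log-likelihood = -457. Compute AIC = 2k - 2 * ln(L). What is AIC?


AIC = 2*4 - 2*(-457).
= 8 + 914 = 922.

922


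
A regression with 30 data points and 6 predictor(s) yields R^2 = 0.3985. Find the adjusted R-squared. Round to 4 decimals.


Adjusted R^2 = 1 - (1 - R^2) * (n-1)/(n-p-1).
(1 - R^2) = 0.6015.
(n-1)/(n-p-1) = 29/23.
(1 - R^2) * (n-1) = 0.6015 * 29 = 17.4435.
Divide by (n-p-1): 17.4435 / 23 = 0.7584.
Adj R^2 = 1 - 0.7584 = 0.2416.

0.2416


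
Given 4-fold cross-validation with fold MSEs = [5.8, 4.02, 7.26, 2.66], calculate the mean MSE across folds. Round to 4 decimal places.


Total MSE across folds = 19.7400.
CV-MSE = 19.7400/4 = 4.9350.

4.9350


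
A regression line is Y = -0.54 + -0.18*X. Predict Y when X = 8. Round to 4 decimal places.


Substitute X = 8 into the equation:
Y = -0.54 + -0.18 * 8 = -0.54 + -1.4400 = -1.9800.

-1.9800


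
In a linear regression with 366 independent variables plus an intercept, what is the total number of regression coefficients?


Total coefficients = number of predictors + 1 (for the intercept).
= 366 + 1 = 367.

367


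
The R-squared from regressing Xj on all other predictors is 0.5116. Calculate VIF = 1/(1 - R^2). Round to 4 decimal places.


Using VIF = 1/(1 - R^2_j):
1 - 0.5116 = 0.4884.
VIF = 2.0475.

2.0475


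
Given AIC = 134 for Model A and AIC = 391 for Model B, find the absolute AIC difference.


Absolute difference = |134 - 391| = 257.
The model with lower AIC (A) is preferred.

257


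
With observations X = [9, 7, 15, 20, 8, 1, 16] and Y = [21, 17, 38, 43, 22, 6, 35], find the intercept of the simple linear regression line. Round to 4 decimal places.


Compute b1 = 2.0091 from the OLS formula.
With xbar = 10.8571 and ybar = 26.0000, the intercept is:
b0 = 26.0000 - 2.0091 * 10.8571 = 4.1868.

4.1868


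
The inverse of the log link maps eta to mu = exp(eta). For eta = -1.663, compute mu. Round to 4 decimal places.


The inverse log link gives:
mu = exp(-1.663) = 0.1896.

0.1896


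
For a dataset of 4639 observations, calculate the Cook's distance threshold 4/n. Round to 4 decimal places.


Cook's distance cutoff = 4/n = 4/4639.
= 0.0009.

0.0009


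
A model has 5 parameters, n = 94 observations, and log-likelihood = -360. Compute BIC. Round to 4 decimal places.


ln(94) = 4.543295.
k * ln(n) = 5 * 4.543295 = 22.716475.
-2L = 720.
BIC = 22.716475 + 720 = 742.716475, which rounds to 742.7165.

742.7165


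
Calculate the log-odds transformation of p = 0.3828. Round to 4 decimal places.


The odds are p/(1-p) = 0.3828 / 0.6172 = 0.6202.
logit(p) = ln(0.6202) = -0.4777.

-0.4777


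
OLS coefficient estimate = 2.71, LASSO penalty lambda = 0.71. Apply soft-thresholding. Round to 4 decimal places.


Check: |2.71| = 2.71 vs lambda = 0.71.
Since |beta| > lambda, coefficient = sign(beta)*(|beta| - lambda) = 2.0000.
Soft-thresholded coefficient = 2.0000.

2.0000


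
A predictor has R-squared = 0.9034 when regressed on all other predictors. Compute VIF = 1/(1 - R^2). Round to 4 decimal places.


Denominator: 1 - 0.9034 = 0.0966.
VIF = 1 / 0.0966 = 10.3520.

10.3520


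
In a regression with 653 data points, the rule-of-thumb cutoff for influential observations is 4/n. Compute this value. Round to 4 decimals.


Using the rule of thumb:
Threshold = 4 / 653 = 0.0061.

0.0061


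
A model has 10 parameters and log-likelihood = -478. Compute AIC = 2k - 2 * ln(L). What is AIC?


AIC = 2k - 2*loglik = 2(10) - 2(-478).
= 20 + 956 = 976.

976


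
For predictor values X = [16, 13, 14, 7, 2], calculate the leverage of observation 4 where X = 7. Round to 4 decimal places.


Compute xbar = 10.4000 with n = 5 observations.
SXX = 133.2000.
Leverage = 1/5 + (7 - 10.4000)^2/133.2000 = 0.2868.

0.2868


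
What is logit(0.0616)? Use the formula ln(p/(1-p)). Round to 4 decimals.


1 - p = 0.9384.
p/(1-p) = 0.0656.
logit = ln(0.0656) = -2.7235.

-2.7235


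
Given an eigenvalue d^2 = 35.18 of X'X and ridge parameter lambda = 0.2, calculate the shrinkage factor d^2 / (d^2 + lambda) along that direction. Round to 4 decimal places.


Denominator = d^2 + lambda = 35.18 + 0.2 = 35.3800.
Shrinkage = 35.18 / 35.3800 = 0.9943.

0.9943


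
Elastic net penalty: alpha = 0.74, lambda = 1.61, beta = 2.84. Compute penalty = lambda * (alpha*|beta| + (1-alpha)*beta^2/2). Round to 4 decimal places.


alpha * |beta| = 0.74 * 2.84 = 2.1016.
(1-alpha) * beta^2/2 = 0.26 * 8.0656/2 = 1.0485.
Total = 1.61 * (2.1016 + 1.0485) = 5.0717.

5.0717


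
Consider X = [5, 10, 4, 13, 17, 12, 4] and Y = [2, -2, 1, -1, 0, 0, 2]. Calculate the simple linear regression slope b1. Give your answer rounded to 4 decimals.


The sample means are xbar = 9.2857 and ybar = 0.2857.
Compute S_xx = 155.4286 and S_xy = -29.5714.
Slope b1 = S_xy / S_xx = -29.5714 / 155.4286 = -0.1903.

-0.1903


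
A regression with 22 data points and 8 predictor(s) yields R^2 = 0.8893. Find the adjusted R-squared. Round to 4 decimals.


Using the formula:
(1 - 0.8893) = 0.1107.
Multiply by 21/13: 0.1107 * 21 = 2.3247, then 2.3247 / 13 = 0.1788.
Adj R^2 = 1 - 0.1788 = 0.8212.

0.8212


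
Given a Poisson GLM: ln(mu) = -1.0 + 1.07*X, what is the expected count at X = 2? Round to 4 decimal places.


Compute eta = -1.0 + 1.07 * 2 = 1.1400.
Apply inverse link: mu = e^1.1400 = 3.1268.

3.1268


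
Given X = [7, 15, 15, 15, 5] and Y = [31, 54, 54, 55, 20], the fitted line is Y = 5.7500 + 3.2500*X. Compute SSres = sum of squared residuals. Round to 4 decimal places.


Compute predicted values, then residuals = yi - yhat_i.
Residuals: [2.5000, -0.5000, -0.5000, 0.5000, -2.0000].
SSres = sum(residual^2) = 11.0000.

11.0000


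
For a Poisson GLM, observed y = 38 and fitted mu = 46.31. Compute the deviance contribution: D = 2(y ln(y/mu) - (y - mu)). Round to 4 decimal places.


First: ln(38/46.31) = -0.197772.
Then: 38 * -0.197772 = -7.515336.
y - mu = 38 - 46.31 = -8.31.
D = 2(-7.515336 - -8.31) = 1.589328, which rounds to 1.5893.

1.5893


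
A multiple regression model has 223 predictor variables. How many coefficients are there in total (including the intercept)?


Total coefficients = number of predictors + 1 (for the intercept).
= 223 + 1 = 224.

224


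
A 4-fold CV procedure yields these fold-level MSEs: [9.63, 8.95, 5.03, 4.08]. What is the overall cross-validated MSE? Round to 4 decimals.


Sum of fold MSEs = 27.6900.
Average = 27.6900 / 4 = 6.9225.

6.9225


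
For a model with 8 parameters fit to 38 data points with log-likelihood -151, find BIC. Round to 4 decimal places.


Compute k*ln(n) = 8*ln(38) = 8*3.637586 = 29.100688.
Then -2*loglik = 302.
BIC = 29.100688 + 302 = 331.100688, which rounds to 331.1007.

331.1007


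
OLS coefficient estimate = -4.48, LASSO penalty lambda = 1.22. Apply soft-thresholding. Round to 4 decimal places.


Check: |-4.48| = 4.48 vs lambda = 1.22.
Since |beta| > lambda, coefficient = sign(beta)*(|beta| - lambda) = -3.2600.
Soft-thresholded coefficient = -3.2600.

-3.2600


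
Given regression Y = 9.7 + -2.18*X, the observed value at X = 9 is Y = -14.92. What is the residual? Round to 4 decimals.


Predicted = 9.7 + -2.18 * 9 = -9.9200.
Residual = -14.92 - -9.9200 = -5.0000.

-5.0000


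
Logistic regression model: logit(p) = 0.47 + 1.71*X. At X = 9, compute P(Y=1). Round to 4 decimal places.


Compute z = 0.47 + (1.71)(9) = 15.8600.
exp(-z) = 0.0000.
P = 1/(1 + 0.0000) = 1.0000.

1.0000


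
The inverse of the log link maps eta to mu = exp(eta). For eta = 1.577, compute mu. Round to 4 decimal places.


Apply the inverse link:
mu = e^1.577 = 4.8404.

4.8404


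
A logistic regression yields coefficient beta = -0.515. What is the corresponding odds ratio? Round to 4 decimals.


The odds ratio is computed as:
OR = e^(-0.515) = 0.5975.

0.5975


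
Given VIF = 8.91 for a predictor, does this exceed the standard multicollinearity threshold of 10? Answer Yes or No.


The threshold is 10.
VIF = 8.91 is < 10.
Multicollinearity indication: No.

No


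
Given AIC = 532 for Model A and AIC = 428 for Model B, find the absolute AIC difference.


Compute |532 - 428| = 104.
Model B has the smaller AIC.

104


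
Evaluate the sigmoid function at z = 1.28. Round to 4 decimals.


exp(-1.2800) = 0.2780.
1 + exp(-z) = 1.2780.
sigmoid = 1/1.2780 = 0.7824.

0.7824


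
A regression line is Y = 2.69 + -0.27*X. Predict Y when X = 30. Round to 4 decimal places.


Substitute X = 30 into the equation:
Y = 2.69 + -0.27 * 30 = 2.69 + -8.1000 = -5.4100.

-5.4100


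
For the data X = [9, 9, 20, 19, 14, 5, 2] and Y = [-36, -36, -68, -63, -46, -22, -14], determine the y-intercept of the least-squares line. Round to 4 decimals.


First find the slope: b1 = -2.9093.
Means: xbar = 11.1429, ybar = -40.7143.
b0 = ybar - b1 * xbar = -40.7143 - -2.9093 * 11.1429 = -8.2961.

-8.2961


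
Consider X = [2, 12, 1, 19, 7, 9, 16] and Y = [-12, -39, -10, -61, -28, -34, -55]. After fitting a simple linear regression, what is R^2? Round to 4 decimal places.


The fitted line is Y = -6.9447 + -2.8847*X.
SSres = 13.2156, SStot = 2290.8571.
R^2 = 1 - SSres/SStot = 0.9942.

0.9942


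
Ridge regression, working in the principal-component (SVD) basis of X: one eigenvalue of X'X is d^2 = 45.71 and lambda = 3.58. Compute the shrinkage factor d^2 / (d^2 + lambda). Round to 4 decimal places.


d^2 + lambda = 45.71 + 3.58 = 49.2900.
Shrinkage factor = 45.71/49.2900 = 0.9274.

0.9274


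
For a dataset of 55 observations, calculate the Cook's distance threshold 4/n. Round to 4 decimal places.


The threshold is 4/n.
4/55 = 0.0727.

0.0727


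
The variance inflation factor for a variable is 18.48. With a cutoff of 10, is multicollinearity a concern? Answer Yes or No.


Check: VIF = 18.48 vs threshold = 10.
Since 18.48 >= 10, the answer is Yes.

Yes


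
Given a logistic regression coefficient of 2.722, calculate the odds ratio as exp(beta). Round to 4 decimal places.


The odds ratio is computed as:
OR = e^(2.722) = 15.2107.

15.2107


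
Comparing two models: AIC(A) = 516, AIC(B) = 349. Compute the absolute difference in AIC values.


Compute |516 - 349| = 167.
Model B has the smaller AIC.

167


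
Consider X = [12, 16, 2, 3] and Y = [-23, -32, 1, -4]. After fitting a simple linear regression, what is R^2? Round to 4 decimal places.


The fitted line is Y = 4.2274 + -2.2700*X.
SSres = 3.7407, SStot = 729.0000.
R^2 = 1 - SSres/SStot = 0.9949.

0.9949


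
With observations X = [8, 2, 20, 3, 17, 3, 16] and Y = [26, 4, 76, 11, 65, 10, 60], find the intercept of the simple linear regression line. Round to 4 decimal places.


Compute b1 = 3.9332 from the OLS formula.
With xbar = 9.8571 and ybar = 36.0000, the intercept is:
b0 = 36.0000 - 3.9332 * 9.8571 = -2.7704.

-2.7704


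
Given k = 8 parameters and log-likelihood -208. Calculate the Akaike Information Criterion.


AIC = 2*8 - 2*(-208).
= 16 + 416 = 432.

432


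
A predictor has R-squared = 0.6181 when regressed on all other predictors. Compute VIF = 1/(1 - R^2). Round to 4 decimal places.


Denominator: 1 - 0.6181 = 0.3819.
VIF = 1 / 0.3819 = 2.6185.

2.6185


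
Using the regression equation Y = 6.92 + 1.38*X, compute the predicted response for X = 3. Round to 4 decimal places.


Predicted value:
Y = 6.92 + (1.38)(3) = 6.92 + 4.1400 = 11.0600.

11.0600


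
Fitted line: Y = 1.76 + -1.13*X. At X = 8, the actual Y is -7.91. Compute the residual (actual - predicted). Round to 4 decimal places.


Compute yhat = 1.76 + (-1.13)(8) = -7.2800.
Residual = actual - predicted = -7.91 - -7.2800 = -0.6300.

-0.6300


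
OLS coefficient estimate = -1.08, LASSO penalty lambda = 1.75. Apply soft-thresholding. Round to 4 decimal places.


|beta_OLS| = 1.08.
lambda = 1.75.
Since |beta| <= lambda, the coefficient is set to 0.
Result = 0.0000.

0.0000


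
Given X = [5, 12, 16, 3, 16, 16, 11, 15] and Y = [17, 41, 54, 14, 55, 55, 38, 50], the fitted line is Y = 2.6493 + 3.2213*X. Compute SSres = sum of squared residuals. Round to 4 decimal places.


Predicted values from Y = 2.6493 + 3.2213*X.
Residuals: [-1.7558, -0.3049, -0.1901, 1.6868, 0.8099, 0.8099, -0.0836, -0.9688].
SSres = 8.3147.

8.3147


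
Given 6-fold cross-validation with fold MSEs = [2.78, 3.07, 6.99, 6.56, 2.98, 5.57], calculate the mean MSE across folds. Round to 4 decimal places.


Total MSE across folds = 27.9500.
CV-MSE = 27.9500/6 = 4.6583.

4.6583


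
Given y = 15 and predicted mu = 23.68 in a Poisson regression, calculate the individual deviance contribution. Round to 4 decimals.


y/mu = 15/23.68 = 0.633446 (approx.), and ln(15/23.68) = -0.456581.
y * ln(y/mu) = 15 * -0.456581 = -6.848715.
y - mu = -8.68.
D = 2 * (-6.848715 - -8.68) = 3.662570, which rounds to 3.6626.

3.6626


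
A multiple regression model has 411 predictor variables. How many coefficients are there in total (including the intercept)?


Each predictor gets one coefficient, plus one intercept.
Total parameters = 411 + 1 = 412.

412


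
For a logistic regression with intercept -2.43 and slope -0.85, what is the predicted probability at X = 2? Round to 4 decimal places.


Linear predictor: z = -2.43 + -0.85 * 2 = -4.1300.
P = 1/(1 + exp(4.1300)) = 1/(1 + 62.1779) = 0.0158.

0.0158


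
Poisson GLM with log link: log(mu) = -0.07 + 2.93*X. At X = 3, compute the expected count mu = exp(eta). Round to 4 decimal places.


Compute eta = -0.07 + 2.93 * 3 = 8.7200.
Apply inverse link: mu = e^8.7200 = 6124.1791.

6124.1791


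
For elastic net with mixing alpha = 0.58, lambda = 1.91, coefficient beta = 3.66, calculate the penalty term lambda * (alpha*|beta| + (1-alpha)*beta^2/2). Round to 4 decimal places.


alpha * |beta| = 0.58 * 3.66 = 2.1228.
(1-alpha) * beta^2/2 = 0.42 * 13.3956/2 = 2.8131.
Total = 1.91 * (2.1228 + 2.8131) = 9.4275.

9.4275


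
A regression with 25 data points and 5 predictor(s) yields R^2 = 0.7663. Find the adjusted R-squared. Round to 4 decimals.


Using the formula:
(1 - 0.7663) = 0.2337.
Multiply by 24/19: 0.2337 * 24 = 5.6088, then 5.6088 / 19 = 0.2952.
Adj R^2 = 1 - 0.2952 = 0.7048.

0.7048


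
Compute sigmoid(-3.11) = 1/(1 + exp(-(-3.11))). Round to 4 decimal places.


First, exp(3.1100) = 22.4210.
Then sigma(z) = 1/(1 + 22.4210) = 0.0427.

0.0427


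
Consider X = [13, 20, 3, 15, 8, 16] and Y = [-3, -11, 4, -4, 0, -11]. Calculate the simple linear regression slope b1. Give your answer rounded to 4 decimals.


First compute the means: xbar = 12.5000, ybar = -4.1667.
Then S_xx = sum((xi - xbar)^2) = 185.5000.
S_xy = sum((xi - xbar)(yi - ybar)) = -170.5000.
b1 = S_xy / S_xx = -170.5000 / 185.5000 = -0.9191.

-0.9191


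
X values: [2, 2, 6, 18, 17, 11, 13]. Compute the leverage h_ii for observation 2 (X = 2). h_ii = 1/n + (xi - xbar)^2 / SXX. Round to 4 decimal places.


n = 7, xbar = 9.8571.
SXX = sum((xi - xbar)^2) = 266.8571.
h = 1/7 + (2 - 9.8571)^2 / 266.8571 = 0.3742.

0.3742


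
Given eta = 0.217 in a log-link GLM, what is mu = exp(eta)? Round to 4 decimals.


Apply the inverse link:
mu = e^0.217 = 1.2423.

1.2423


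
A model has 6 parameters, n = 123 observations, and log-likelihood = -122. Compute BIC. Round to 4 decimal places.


Compute k*ln(n) = 6*ln(123) = 6*4.812184 = 28.873104.
Then -2*loglik = 244.
BIC = 28.873104 + 244 = 272.873104, which rounds to 272.8731.

272.8731


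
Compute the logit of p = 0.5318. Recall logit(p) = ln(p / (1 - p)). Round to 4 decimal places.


The odds are p/(1-p) = 0.5318 / 0.4682 = 1.1358.
logit(p) = ln(1.1358) = 0.1274.

0.1274


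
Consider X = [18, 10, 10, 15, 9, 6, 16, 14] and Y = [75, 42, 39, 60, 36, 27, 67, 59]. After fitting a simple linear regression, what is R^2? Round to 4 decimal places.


The fitted line is Y = 0.2957 + 4.1085*X.
SSres = 18.4915, SStot = 2001.8750.
R^2 = 1 - SSres/SStot = 0.9908.

0.9908


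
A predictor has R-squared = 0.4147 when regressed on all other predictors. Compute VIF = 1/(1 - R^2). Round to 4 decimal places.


Denominator: 1 - 0.4147 = 0.5853.
VIF = 1 / 0.5853 = 1.7085.

1.7085


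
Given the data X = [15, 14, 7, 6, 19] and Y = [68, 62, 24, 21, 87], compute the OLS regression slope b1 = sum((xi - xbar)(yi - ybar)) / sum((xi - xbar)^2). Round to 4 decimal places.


First compute the means: xbar = 12.2000, ybar = 52.4000.
Then S_xx = sum((xi - xbar)^2) = 122.8000.
S_xy = sum((xi - xbar)(yi - ybar)) = 638.6000.
b1 = S_xy / S_xx = 638.6000 / 122.8000 = 5.2003.

5.2003
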